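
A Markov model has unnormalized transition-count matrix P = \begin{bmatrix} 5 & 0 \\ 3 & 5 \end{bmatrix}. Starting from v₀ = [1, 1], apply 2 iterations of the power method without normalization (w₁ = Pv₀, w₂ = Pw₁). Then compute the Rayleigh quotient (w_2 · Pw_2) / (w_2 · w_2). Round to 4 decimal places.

6.1301

w1 = Pv₀ = (5·1 + 0·1; 3·1 + 5·1) = (5, 8)
w2 = Pw1 = (5·5 + 0·8; 3·5 + 5·8) = (25, 55)
Pw2 = (125, 350)
w2·Pw2 = 25·125 + 55·350 = 22375; w2·w2 = 25·25 + 55·55 = 3650
λ ≈ 22375/3650 = 6.1301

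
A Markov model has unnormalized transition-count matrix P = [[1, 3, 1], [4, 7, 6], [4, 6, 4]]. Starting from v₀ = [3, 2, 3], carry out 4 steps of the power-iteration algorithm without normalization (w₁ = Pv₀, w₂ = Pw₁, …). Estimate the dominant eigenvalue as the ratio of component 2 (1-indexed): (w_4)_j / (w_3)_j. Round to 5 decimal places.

w1 = Pv₀ = (1·3 + 3·2 + 1·3; 4·3 + 7·2 + 6·3; 4·3 + 6·2 + 4·3) = (12, 44, 36)
w2 = Pw1 = (1·12 + 3·44 + 1·36; 4·12 + 7·44 + 6·36; 4·12 + 6·44 + 4·36) = (180, 572, 456)
w3 = Pw2 = (2352, 7460, 5976)
w4 = Pw3 = (30708, 97484, 78072)
Ratio at component: 97484 / 7460 = 13.06756

λ ≈ 13.06756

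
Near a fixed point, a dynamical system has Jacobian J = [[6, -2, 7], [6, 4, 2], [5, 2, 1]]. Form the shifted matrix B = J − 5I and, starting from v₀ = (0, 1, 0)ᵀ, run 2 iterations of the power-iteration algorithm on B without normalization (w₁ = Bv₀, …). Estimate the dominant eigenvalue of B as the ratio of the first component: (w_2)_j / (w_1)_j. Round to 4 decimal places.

B = J − 5I has rows (1, -2, 7); (6, -1, 2); (5, 2, -4)
w1 = Bv₀ = (-2, -1, 2)
w2 = Bw1 = (14, -7, -20)
Ratio: 14/-2 = -7.0000

-7.0000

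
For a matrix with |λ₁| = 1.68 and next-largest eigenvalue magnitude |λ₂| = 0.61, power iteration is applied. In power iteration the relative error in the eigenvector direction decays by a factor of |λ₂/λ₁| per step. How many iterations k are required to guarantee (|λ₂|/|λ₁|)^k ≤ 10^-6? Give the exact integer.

|λ₂/λ₁| = 0.61/1.68 = 0.36310
Need k ≥ ln(10^-6) / ln(0.36310) = -13.8155 / -1.0131 ≈ 13.637
Smallest integer k satisfying the bound: 14

14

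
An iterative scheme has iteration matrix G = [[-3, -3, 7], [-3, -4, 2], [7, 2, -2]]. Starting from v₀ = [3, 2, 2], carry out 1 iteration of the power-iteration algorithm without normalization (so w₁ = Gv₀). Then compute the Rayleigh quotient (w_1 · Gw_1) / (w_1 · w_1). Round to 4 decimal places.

λ ≈ -4.9509

w1 = Gv₀ = ((-3)·3 + (-3)·2 + 7·2; (-3)·3 + (-4)·2 + 2·2; 7·3 + 2·2 + (-2)·2) = (-1, -13, 21)
Gw1 = (189, 97, -75)
w1·Gw1 = (-1)·189 + (-13)·97 + 21·(-75) = -3025; w1·w1 = (-1)·(-1) + (-13)·(-13) + 21·21 = 611
λ ≈ -3025/611 = -4.9509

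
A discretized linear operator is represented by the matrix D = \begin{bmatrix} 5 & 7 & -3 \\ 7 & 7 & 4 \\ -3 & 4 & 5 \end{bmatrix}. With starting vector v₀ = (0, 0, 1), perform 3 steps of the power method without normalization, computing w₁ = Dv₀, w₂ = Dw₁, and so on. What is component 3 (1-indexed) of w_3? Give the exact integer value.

364

w1 = Dv₀ = (5·0 + 7·0 + (-3)·1; 7·0 + 7·0 + 4·1; (-3)·0 + 4·0 + 5·1) = (-3, 4, 5)
w2 = Dw1 = (5·(-3) + 7·4 + (-3)·5; 7·(-3) + 7·4 + 4·5; (-3)·(-3) + 4·4 + 5·5) = (-2, 27, 50)
w3 = Dw2 = (29, 375, 364)
The requested component of w3 is 364.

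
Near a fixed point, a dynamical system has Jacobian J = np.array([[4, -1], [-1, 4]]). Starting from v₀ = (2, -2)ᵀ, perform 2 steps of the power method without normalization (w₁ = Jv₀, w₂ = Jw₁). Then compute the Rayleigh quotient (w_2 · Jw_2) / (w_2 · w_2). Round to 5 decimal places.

w1 = Jv₀ = (4·2 + (-1)·(-2); (-1)·2 + 4·(-2)) = (10, -10)
w2 = Jw1 = (4·10 + (-1)·(-10); (-1)·10 + 4·(-10)) = (50, -50)
Jw2 = (250, -250)
w2·Jw2 = 50·250 + (-50)·(-250) = 25000; w2·w2 = 50·50 + (-50)·(-50) = 5000
λ ≈ 25000/5000 = 5.00000

λ ≈ 5.00000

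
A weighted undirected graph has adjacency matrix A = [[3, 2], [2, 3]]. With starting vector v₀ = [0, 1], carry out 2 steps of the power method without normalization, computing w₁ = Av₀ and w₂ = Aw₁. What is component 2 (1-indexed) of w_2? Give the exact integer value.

13

w1 = Av₀ = (3·0 + 2·1; 2·0 + 3·1) = (2, 3)
w2 = Aw1 = (3·2 + 2·3; 2·2 + 3·3) = (12, 13)
The requested component of w2 is 13.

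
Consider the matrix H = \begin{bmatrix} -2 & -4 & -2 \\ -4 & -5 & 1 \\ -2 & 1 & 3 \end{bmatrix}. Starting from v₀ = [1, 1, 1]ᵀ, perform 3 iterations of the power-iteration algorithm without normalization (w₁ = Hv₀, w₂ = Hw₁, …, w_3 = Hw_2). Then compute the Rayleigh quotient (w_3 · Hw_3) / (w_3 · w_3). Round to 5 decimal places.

-7.69344

w1 = Hv₀ = ((-2)·1 + (-4)·1 + (-2)·1; (-4)·1 + (-5)·1 + 1·1; (-2)·1 + 1·1 + 3·1) = (-8, -8, 2)
w2 = Hw1 = ((-2)·(-8) + (-4)·(-8) + (-2)·2; (-4)·(-8) + (-5)·(-8) + 1·2; (-2)·(-8) + 1·(-8) + 3·2) = (44, 74, 14)
w3 = Hw2 = (-412, -532, 28)
Hw3 = (2896, 4336, 376)
w3·Hw3 = (-412)·2896 + (-532)·4336 + 28·376 = -3489376; w3·w3 = (-412)·(-412) + (-532)·(-532) + 28·28 = 453552
λ ≈ -3489376/453552 = -7.69344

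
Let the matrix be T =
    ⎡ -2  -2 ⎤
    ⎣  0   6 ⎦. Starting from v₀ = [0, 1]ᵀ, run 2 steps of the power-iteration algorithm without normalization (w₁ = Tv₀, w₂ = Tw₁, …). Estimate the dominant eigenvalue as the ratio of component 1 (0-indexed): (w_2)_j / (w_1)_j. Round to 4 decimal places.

w1 = Tv₀ = ((-2)·0 + (-2)·1; 0·0 + 6·1) = (-2, 6)
w2 = Tw1 = ((-2)·(-2) + (-2)·6; 0·(-2) + 6·6) = (-8, 36)
Ratio at component: 36 / 6 = 6.0000

λ ≈ 6.0000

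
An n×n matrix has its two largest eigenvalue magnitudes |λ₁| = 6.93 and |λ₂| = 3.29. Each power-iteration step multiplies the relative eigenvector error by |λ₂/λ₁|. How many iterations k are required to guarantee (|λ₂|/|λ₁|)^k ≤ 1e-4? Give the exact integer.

|λ₂/λ₁| = 3.29/6.93 = 0.47475
Need k ≥ ln(1e-4) / ln(0.47475) = -9.2103 / -0.7450 ≈ 12.363
Smallest integer k satisfying the bound: 13

13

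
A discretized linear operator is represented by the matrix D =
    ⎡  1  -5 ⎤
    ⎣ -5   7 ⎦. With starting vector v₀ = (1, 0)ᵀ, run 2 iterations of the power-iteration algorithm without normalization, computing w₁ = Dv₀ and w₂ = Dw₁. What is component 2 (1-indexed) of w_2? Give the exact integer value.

w1 = Dv₀ = (1·1 + (-5)·0; (-5)·1 + 7·0) = (1, -5)
w2 = Dw1 = (1·1 + (-5)·(-5); (-5)·1 + 7·(-5)) = (26, -40)
The requested component of w2 is -40.

-40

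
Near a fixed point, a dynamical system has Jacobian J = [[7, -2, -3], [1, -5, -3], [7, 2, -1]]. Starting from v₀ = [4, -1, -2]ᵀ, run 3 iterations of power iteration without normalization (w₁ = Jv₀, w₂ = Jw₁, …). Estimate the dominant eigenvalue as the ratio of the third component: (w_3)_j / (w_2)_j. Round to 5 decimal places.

w1 = Jv₀ = (7·4 + (-2)·(-1) + (-3)·(-2); 1·4 + (-5)·(-1) + (-3)·(-2); 7·4 + 2·(-1) + (-1)·(-2)) = (36, 15, 28)
w2 = Jw1 = (7·36 + (-2)·15 + (-3)·28; 1·36 + (-5)·15 + (-3)·28; 7·36 + 2·15 + (-1)·28) = (138, -123, 254)
w3 = Jw2 = (450, -9, 466)
Ratio at component: 466 / 254 = 1.83465

1.83465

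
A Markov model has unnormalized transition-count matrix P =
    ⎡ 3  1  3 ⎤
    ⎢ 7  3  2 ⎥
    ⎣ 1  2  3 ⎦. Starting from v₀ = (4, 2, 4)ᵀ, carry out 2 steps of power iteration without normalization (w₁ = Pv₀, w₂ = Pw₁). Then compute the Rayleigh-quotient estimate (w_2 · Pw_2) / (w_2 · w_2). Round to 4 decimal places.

λ ≈ 7.7157

w1 = Pv₀ = (3·4 + 1·2 + 3·4; 7·4 + 3·2 + 2·4; 1·4 + 2·2 + 3·4) = (26, 42, 20)
w2 = Pw1 = (3·26 + 1·42 + 3·20; 7·26 + 3·42 + 2·20; 1·26 + 2·42 + 3·20) = (180, 348, 170)
Pw2 = (1398, 2644, 1386)
w2·Pw2 = 180·1398 + 348·2644 + 170·1386 = 1407372; w2·w2 = 180·180 + 348·348 + 170·170 = 182404
λ ≈ 1407372/182404 = 7.7157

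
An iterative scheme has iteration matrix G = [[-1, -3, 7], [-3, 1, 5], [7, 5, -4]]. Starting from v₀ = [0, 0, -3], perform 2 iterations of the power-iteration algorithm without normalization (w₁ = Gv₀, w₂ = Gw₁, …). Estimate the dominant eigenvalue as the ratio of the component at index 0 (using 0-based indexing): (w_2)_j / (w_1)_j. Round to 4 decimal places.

λ ≈ -7.1429

w1 = Gv₀ = ((-1)·0 + (-3)·0 + 7·(-3); (-3)·0 + 1·0 + 5·(-3); 7·0 + 5·0 + (-4)·(-3)) = (-21, -15, 12)
w2 = Gw1 = ((-1)·(-21) + (-3)·(-15) + 7·12; (-3)·(-21) + 1·(-15) + 5·12; 7·(-21) + 5·(-15) + (-4)·12) = (150, 108, -270)
Ratio at component: 150 / -21 = -7.1429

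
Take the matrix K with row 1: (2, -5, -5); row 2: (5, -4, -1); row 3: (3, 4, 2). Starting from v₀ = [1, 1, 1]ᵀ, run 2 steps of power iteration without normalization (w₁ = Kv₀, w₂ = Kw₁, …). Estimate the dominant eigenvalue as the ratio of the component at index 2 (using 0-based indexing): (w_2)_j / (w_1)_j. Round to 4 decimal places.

w1 = Kv₀ = (2·1 + (-5)·1 + (-5)·1; 5·1 + (-4)·1 + (-1)·1; 3·1 + 4·1 + 2·1) = (-8, 0, 9)
w2 = Kw1 = (2·(-8) + (-5)·0 + (-5)·9; 5·(-8) + (-4)·0 + (-1)·9; 3·(-8) + 4·0 + 2·9) = (-61, -49, -6)
Ratio at component: -6 / 9 = -0.6667

λ ≈ -0.6667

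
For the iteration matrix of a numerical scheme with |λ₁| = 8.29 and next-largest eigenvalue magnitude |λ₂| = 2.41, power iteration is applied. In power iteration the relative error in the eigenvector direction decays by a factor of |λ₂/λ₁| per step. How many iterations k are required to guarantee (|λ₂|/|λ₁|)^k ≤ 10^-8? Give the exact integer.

|λ₂/λ₁| = 2.41/8.29 = 0.29071
Need k ≥ ln(10^-8) / ln(0.29071) = -18.4207 / -1.2354 ≈ 14.910
Smallest integer k satisfying the bound: 15

15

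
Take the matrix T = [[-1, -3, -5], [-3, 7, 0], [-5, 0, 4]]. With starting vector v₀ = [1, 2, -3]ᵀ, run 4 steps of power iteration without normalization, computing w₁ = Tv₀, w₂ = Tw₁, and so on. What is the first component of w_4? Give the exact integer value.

w1 = Tv₀ = (8, 11, -17)
w2 = Tw1 = (44, 53, -108)
w3 = Tw2 = (337, 239, -652)
w4 = Tw3 = (2206, 662, -4293)
The requested component of w4 is 2206.

2206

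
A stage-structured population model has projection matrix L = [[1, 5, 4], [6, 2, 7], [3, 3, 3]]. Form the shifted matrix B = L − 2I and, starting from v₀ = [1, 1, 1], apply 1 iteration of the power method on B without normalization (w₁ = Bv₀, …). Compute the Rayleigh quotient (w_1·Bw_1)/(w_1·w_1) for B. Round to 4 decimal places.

B = L − 2I has rows (-1, 5, 4); (6, 0, 7); (3, 3, 1)
w1 = Bv₀ = ((-1)·1 + 5·1 + 4·1; 6·1 + 0·1 + 7·1; 3·1 + 3·1 + 1·1) = (8, 13, 7)
Bw1 = (85, 97, 70)
w1·Bw1 = 2431; w1·w1 = 282; μ ≈ 2431/282 = 8.6206

μ ≈ 8.6206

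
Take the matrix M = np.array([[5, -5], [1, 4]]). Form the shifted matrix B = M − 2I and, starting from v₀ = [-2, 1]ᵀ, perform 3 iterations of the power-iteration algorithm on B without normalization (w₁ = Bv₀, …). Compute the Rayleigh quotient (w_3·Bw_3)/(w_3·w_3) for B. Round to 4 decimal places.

0.4390

B = M − 2I has rows (3, -5); (1, 2)
w1 = Bv₀ = (3·(-2) + (-5)·1; 1·(-2) + 2·1) = (-11, 0)
w2 = Bw1 = (3·(-11) + (-5)·0; 1·(-11) + 2·0) = (-33, -11)
w3 = Bw2 = (-44, -55)
Bw3 = (143, -154)
w3·Bw3 = 2178; w3·w3 = 4961; μ ≈ 2178/4961 = 0.4390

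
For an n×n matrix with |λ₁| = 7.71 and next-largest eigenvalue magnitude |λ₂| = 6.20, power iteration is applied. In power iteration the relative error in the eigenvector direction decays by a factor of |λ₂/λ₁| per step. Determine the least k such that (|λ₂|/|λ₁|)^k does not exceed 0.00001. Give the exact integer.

53

|λ₂/λ₁| = 6.20/7.71 = 0.80415
Need k ≥ ln(0.00001) / ln(0.80415) = -11.5129 / -0.2180 ≈ 52.819
Smallest integer k satisfying the bound: 53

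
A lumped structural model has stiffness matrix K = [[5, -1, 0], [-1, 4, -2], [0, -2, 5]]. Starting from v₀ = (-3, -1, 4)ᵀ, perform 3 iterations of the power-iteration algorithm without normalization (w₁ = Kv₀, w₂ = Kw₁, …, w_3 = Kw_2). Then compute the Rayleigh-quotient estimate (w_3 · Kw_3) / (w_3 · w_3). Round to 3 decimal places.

6.143

w1 = Kv₀ = (-14, -9, 22)
w2 = Kw1 = (-61, -66, 128)
w3 = Kw2 = (-239, -459, 772)
Kw3 = (-736, -3141, 4778)
w3·Kw3 = (-239)·(-736) + (-459)·(-3141) + 772·4778 = 5306239; w3·w3 = (-239)·(-239) + (-459)·(-459) + 772·772 = 863786
λ ≈ 5306239/863786 = 6.143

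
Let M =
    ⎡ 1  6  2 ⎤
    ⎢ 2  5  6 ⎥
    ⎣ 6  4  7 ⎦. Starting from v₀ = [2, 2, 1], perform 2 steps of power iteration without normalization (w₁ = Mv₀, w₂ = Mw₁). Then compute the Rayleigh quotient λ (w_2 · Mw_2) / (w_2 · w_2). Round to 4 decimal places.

λ ≈ 13.5894

w1 = Mv₀ = (1·2 + 6·2 + 2·1; 2·2 + 5·2 + 6·1; 6·2 + 4·2 + 7·1) = (16, 20, 27)
w2 = Mw1 = (1·16 + 6·20 + 2·27; 2·16 + 5·20 + 6·27; 6·16 + 4·20 + 7·27) = (190, 294, 365)
Mw2 = (2684, 4040, 4871)
w2·Mw2 = 190·2684 + 294·4040 + 365·4871 = 3475635; w2·w2 = 190·190 + 294·294 + 365·365 = 255761
λ ≈ 3475635/255761 = 13.5894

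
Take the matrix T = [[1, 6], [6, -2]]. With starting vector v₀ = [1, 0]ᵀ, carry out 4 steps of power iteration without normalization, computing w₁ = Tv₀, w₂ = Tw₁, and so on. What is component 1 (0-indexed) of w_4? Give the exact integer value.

-462

w1 = Tv₀ = (1·1 + 6·0; 6·1 + (-2)·0) = (1, 6)
w2 = Tw1 = (1·1 + 6·6; 6·1 + (-2)·6) = (37, -6)
w3 = Tw2 = (1, 234)
w4 = Tw3 = (1405, -462)
The requested component of w4 is -462.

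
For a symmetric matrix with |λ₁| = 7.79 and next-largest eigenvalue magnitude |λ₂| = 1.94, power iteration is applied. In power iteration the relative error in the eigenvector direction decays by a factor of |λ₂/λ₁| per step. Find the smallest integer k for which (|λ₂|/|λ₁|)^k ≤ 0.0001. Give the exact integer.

|λ₂/λ₁| = 1.94/7.79 = 0.24904
Need k ≥ ln(0.0001) / ln(0.24904) = -9.2103 / -1.3902 ≈ 6.625
Smallest integer k satisfying the bound: 7

7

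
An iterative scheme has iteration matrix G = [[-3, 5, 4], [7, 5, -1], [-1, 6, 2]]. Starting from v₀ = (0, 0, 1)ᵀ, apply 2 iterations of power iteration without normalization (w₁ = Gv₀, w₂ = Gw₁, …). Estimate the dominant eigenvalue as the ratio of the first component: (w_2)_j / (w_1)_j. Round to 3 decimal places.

-2.250

w1 = Gv₀ = ((-3)·0 + 5·0 + 4·1; 7·0 + 5·0 + (-1)·1; (-1)·0 + 6·0 + 2·1) = (4, -1, 2)
w2 = Gw1 = ((-3)·4 + 5·(-1) + 4·2; 7·4 + 5·(-1) + (-1)·2; (-1)·4 + 6·(-1) + 2·2) = (-9, 21, -6)
Ratio at component: -9 / 4 = -2.250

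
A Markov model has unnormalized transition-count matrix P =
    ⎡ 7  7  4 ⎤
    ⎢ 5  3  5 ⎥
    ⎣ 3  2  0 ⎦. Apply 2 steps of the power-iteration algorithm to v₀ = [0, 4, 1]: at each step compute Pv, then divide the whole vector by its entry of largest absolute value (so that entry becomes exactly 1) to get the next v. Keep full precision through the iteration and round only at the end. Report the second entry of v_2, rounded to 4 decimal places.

0.6693

Pv0 = (32.00000, 17.00000, 8.00000); divide by 32.00000 → v1 = (1.00000, 0.53125, 0.25000)
Pv1 = (11.71875, 7.84375, 4.06250); divide by 11.71875 → v2 = (1.00000, 0.66933, 0.34667)
Requested entry of v2: 251/375 = 0.6693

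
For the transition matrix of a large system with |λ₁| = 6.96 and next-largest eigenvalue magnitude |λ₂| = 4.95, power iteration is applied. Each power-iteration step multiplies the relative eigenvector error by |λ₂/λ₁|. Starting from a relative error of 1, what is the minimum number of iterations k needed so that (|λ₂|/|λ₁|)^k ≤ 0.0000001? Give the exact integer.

|λ₂/λ₁| = 4.95/6.96 = 0.71121
Need k ≥ ln(0.0000001) / ln(0.71121) = -16.1181 / -0.3408 ≈ 47.296
Smallest integer k satisfying the bound: 48

48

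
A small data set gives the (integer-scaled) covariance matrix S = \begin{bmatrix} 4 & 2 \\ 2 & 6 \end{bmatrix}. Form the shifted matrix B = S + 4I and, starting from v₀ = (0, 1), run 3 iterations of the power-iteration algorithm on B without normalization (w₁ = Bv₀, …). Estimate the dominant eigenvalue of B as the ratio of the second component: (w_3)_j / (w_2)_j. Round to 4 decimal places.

B = S + 4I has rows (8, 2); (2, 10)
w1 = Bv₀ = (8·0 + 2·1; 2·0 + 10·1) = (2, 10)
w2 = Bw1 = (8·2 + 2·10; 2·2 + 10·10) = (36, 104)
w3 = Bw2 = (496, 1112)
Ratio: 1112/104 = 10.6923

10.6923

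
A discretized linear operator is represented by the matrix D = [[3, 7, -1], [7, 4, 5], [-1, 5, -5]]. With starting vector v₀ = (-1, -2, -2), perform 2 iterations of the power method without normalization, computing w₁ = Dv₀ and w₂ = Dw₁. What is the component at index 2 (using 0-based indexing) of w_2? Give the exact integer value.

w1 = Dv₀ = (3·(-1) + 7·(-2) + (-1)·(-2); 7·(-1) + 4·(-2) + 5·(-2); (-1)·(-1) + 5·(-2) + (-5)·(-2)) = (-15, -25, 1)
w2 = Dw1 = (3·(-15) + 7·(-25) + (-1)·1; 7·(-15) + 4·(-25) + 5·1; (-1)·(-15) + 5·(-25) + (-5)·1) = (-221, -200, -115)
The requested component of w2 is -115.

-115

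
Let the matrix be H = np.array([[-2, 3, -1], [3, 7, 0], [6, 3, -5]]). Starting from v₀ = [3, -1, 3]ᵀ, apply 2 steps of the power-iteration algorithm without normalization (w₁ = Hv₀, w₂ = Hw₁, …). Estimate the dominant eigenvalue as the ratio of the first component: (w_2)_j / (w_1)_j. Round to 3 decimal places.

w1 = Hv₀ = ((-2)·3 + 3·(-1) + (-1)·3; 3·3 + 7·(-1) + 0·3; 6·3 + 3·(-1) + (-5)·3) = (-12, 2, 0)
w2 = Hw1 = ((-2)·(-12) + 3·2 + (-1)·0; 3·(-12) + 7·2 + 0·0; 6·(-12) + 3·2 + (-5)·0) = (30, -22, -66)
Ratio at component: 30 / -12 = -2.500

-2.500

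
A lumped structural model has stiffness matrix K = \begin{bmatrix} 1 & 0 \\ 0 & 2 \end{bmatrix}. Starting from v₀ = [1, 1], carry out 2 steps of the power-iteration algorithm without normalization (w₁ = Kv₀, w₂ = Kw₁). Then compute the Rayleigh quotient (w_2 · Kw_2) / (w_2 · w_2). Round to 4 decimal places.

w1 = Kv₀ = (1·1 + 0·1; 0·1 + 2·1) = (1, 2)
w2 = Kw1 = (1·1 + 0·2; 0·1 + 2·2) = (1, 4)
Kw2 = (1, 8)
w2·Kw2 = 1·1 + 4·8 = 33; w2·w2 = 1·1 + 4·4 = 17
λ ≈ 33/17 = 1.9412

1.9412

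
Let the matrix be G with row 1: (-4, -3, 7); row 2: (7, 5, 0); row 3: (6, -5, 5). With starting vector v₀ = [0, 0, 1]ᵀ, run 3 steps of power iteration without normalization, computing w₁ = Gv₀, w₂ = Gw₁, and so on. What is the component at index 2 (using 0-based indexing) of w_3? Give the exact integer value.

w1 = Gv₀ = ((-4)·0 + (-3)·0 + 7·1; 7·0 + 5·0 + 0·1; 6·0 + (-5)·0 + 5·1) = (7, 0, 5)
w2 = Gw1 = ((-4)·7 + (-3)·0 + 7·5; 7·7 + 5·0 + 0·5; 6·7 + (-5)·0 + 5·5) = (7, 49, 67)
w3 = Gw2 = (294, 294, 132)
The requested component of w3 is 132.

132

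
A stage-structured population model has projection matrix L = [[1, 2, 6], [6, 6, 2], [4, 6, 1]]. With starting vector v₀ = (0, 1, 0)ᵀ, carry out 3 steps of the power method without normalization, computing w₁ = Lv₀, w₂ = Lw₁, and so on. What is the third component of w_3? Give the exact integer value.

610

w1 = Lv₀ = (2, 6, 6)
w2 = Lw1 = (50, 60, 50)
w3 = Lw2 = (470, 760, 610)
The requested component of w3 is 610.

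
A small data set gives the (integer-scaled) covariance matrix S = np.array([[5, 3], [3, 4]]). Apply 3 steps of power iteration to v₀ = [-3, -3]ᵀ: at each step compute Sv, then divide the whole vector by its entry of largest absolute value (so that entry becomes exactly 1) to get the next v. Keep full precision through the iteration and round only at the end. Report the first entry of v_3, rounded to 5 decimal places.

Sv0 = (-24.000000, -21.000000); divide by -24.000000 → v1 = (1.000000, 0.875000)
Sv1 = (7.625000, 6.500000); divide by 7.625000 → v2 = (1.000000, 0.852459)
Sv2 = (7.557377, 6.409836); divide by 7.557377 → v3 = (1.000000, 0.848156)
Requested entry of v3: -1383/-1383 = 1.00000

1.00000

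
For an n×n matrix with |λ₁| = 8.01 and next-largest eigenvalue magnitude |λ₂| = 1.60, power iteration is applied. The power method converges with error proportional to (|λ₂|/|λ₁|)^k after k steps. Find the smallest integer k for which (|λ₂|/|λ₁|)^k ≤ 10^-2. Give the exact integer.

3

|λ₂/λ₁| = 1.60/8.01 = 0.19975
Need k ≥ ln(10^-2) / ln(0.19975) = -4.6052 / -1.6107 ≈ 2.859
Smallest integer k satisfying the bound: 3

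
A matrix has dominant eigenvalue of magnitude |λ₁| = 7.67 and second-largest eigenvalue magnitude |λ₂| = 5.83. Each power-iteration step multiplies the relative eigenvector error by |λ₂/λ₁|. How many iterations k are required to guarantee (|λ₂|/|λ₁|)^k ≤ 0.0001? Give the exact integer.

|λ₂/λ₁| = 5.83/7.67 = 0.76010
Need k ≥ ln(0.0001) / ln(0.76010) = -9.2103 / -0.2743 ≈ 33.578
Smallest integer k satisfying the bound: 34

34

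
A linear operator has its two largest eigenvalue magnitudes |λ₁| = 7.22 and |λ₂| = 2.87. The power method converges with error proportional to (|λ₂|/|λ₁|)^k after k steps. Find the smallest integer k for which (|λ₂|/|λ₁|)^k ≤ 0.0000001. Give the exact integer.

18

|λ₂/λ₁| = 2.87/7.22 = 0.39751
Need k ≥ ln(0.0000001) / ln(0.39751) = -16.1181 / -0.9225 ≈ 17.471
Smallest integer k satisfying the bound: 18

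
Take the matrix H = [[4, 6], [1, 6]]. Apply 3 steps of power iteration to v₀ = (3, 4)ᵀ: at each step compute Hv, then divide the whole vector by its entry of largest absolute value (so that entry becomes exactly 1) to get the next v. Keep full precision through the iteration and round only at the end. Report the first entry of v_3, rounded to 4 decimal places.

Hv0 = (36.00000, 27.00000); divide by 36.00000 → v1 = (1.00000, 0.75000)
Hv1 = (8.50000, 5.50000); divide by 8.50000 → v2 = (1.00000, 0.64706)
Hv2 = (7.88235, 4.88235); divide by 7.88235 → v3 = (1.00000, 0.61940)
Requested entry of v3: 2412/2412 = 1.0000

1.0000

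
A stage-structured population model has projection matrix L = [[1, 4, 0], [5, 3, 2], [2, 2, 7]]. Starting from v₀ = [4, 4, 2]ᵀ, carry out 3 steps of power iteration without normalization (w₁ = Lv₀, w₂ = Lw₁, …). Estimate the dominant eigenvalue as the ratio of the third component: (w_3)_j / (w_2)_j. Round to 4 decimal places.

9.6832

w1 = Lv₀ = (20, 36, 30)
w2 = Lw1 = (164, 268, 322)
w3 = Lw2 = (1236, 2268, 3118)
Ratio at component: 3118 / 322 = 9.6832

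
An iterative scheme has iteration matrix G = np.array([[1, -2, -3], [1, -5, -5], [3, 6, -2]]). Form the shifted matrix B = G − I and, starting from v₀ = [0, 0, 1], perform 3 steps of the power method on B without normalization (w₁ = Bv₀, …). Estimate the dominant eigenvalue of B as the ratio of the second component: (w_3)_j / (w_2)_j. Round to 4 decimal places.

μ ≈ -1.9762

B = G − I has rows (0, -2, -3); (1, -6, -5); (3, 6, -3)
w1 = Bv₀ = (-3, -5, -3)
w2 = Bw1 = (19, 42, -30)
w3 = Bw2 = (6, -83, 399)
Ratio: -83/42 = -1.9762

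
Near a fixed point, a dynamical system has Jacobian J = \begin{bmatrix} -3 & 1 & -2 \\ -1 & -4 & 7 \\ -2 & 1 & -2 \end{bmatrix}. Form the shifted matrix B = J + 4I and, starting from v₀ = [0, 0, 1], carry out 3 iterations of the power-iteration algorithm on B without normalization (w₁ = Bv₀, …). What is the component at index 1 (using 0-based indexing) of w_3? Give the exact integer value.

104

B = J + 4I has rows (1, 1, -2); (-1, 0, 7); (-2, 1, 2)
w1 = Bv₀ = (1·0 + 1·0 + (-2)·1; (-1)·0 + 0·0 + 7·1; (-2)·0 + 1·0 + 2·1) = (-2, 7, 2)
w2 = Bw1 = (1·(-2) + 1·7 + (-2)·2; (-1)·(-2) + 0·7 + 7·2; (-2)·(-2) + 1·7 + 2·2) = (1, 16, 15)
w3 = Bw2 = (-13, 104, 44)
Requested component of w3: 104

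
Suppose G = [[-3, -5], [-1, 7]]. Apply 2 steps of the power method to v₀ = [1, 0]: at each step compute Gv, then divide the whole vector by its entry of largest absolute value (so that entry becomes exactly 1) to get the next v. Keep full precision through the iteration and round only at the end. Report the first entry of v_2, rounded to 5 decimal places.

1.00000

Gv0 = (-3.000000, -1.000000); divide by -3.000000 → v1 = (1.000000, 0.333333)
Gv1 = (-4.666667, 1.333333); divide by -4.666667 → v2 = (1.000000, -0.285714)
Requested entry of v2: 14/14 = 1.00000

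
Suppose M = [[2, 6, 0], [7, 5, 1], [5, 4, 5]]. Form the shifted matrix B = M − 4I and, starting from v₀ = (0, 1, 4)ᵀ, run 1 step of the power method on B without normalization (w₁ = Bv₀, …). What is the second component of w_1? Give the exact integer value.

B = M − 4I has rows (-2, 6, 0); (7, 1, 1); (5, 4, 1)
w1 = Bv₀ = (6, 5, 8)
Requested component of w1: 5

5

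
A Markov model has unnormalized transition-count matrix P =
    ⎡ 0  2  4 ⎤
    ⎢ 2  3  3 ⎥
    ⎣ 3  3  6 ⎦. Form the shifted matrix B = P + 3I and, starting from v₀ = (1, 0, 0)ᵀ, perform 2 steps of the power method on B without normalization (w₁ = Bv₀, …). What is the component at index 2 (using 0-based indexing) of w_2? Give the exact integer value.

B = P + 3I has rows (3, 2, 4); (2, 6, 3); (3, 3, 9)
w1 = Bv₀ = (3·1 + 2·0 + 4·0; 2·1 + 6·0 + 3·0; 3·1 + 3·0 + 9·0) = (3, 2, 3)
w2 = Bw1 = (3·3 + 2·2 + 4·3; 2·3 + 6·2 + 3·3; 3·3 + 3·2 + 9·3) = (25, 27, 42)
Requested component of w2: 42

42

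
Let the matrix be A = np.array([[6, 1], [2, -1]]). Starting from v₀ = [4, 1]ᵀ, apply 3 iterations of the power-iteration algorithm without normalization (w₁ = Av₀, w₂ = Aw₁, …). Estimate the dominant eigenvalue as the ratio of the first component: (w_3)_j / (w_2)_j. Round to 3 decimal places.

w1 = Av₀ = (6·4 + 1·1; 2·4 + (-1)·1) = (25, 7)
w2 = Aw1 = (6·25 + 1·7; 2·25 + (-1)·7) = (157, 43)
w3 = Aw2 = (985, 271)
Ratio at component: 985 / 157 = 6.274

6.274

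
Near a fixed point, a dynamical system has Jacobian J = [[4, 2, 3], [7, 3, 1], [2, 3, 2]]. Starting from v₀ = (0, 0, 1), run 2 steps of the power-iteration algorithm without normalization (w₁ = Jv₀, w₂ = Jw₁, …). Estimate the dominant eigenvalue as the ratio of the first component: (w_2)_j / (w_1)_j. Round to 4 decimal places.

λ ≈ 6.6667

w1 = Jv₀ = (4·0 + 2·0 + 3·1; 7·0 + 3·0 + 1·1; 2·0 + 3·0 + 2·1) = (3, 1, 2)
w2 = Jw1 = (4·3 + 2·1 + 3·2; 7·3 + 3·1 + 1·2; 2·3 + 3·1 + 2·2) = (20, 26, 13)
Ratio at component: 20 / 3 = 6.6667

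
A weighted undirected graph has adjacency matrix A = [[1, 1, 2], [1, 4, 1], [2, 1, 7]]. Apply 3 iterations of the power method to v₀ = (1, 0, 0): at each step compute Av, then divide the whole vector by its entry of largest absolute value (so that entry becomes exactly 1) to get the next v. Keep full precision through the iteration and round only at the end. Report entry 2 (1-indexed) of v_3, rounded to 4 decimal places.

0.3696

Av0 = (1.00000, 1.00000, 2.00000); divide by 2.00000 → v1 = (0.50000, 0.50000, 1.00000)
Av1 = (3.00000, 3.50000, 8.50000); divide by 8.50000 → v2 = (0.35294, 0.41176, 1.00000)
Av2 = (2.76471, 3.00000, 8.11765); divide by 8.11765 → v3 = (0.34058, 0.36957, 1.00000)
Requested entry of v3: 51/138 = 0.3696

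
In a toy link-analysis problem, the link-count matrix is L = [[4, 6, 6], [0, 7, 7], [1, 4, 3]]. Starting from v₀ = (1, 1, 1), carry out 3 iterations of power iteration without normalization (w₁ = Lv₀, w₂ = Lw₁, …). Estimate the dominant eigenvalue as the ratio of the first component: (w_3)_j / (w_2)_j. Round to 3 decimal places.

w1 = Lv₀ = (4·1 + 6·1 + 6·1; 0·1 + 7·1 + 7·1; 1·1 + 4·1 + 3·1) = (16, 14, 8)
w2 = Lw1 = (4·16 + 6·14 + 6·8; 0·16 + 7·14 + 7·8; 1·16 + 4·14 + 3·8) = (196, 154, 96)
w3 = Lw2 = (2284, 1750, 1100)
Ratio at component: 2284 / 196 = 11.653

11.653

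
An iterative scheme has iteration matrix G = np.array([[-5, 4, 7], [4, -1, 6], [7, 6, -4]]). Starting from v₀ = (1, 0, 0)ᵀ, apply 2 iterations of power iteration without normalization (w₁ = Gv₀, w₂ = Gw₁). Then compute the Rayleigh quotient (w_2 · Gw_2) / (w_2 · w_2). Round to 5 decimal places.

λ ≈ -9.20181

w1 = Gv₀ = ((-5)·1 + 4·0 + 7·0; 4·1 + (-1)·0 + 6·0; 7·1 + 6·0 + (-4)·0) = (-5, 4, 7)
w2 = Gw1 = ((-5)·(-5) + 4·4 + 7·7; 4·(-5) + (-1)·4 + 6·7; 7·(-5) + 6·4 + (-4)·7) = (90, 18, -39)
Gw2 = (-651, 108, 894)
w2·Gw2 = 90·(-651) + 18·108 + (-39)·894 = -91512; w2·w2 = 90·90 + 18·18 + (-39)·(-39) = 9945
λ ≈ -91512/9945 = -9.20181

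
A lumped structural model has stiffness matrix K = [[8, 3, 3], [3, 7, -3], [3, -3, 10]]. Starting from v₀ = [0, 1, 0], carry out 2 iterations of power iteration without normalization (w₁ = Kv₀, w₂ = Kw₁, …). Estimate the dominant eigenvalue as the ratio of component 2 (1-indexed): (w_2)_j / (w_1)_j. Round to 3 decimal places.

9.571

w1 = Kv₀ = (8·0 + 3·1 + 3·0; 3·0 + 7·1 + (-3)·0; 3·0 + (-3)·1 + 10·0) = (3, 7, -3)
w2 = Kw1 = (8·3 + 3·7 + 3·(-3); 3·3 + 7·7 + (-3)·(-3); 3·3 + (-3)·7 + 10·(-3)) = (36, 67, -42)
Ratio at component: 67 / 7 = 9.571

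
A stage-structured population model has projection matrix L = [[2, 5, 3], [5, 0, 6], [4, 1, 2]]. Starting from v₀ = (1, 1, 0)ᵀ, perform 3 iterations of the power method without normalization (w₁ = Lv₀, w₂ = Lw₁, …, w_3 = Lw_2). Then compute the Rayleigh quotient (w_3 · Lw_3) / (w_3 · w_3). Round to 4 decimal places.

w1 = Lv₀ = (2·1 + 5·1 + 3·0; 5·1 + 0·1 + 6·0; 4·1 + 1·1 + 2·0) = (7, 5, 5)
w2 = Lw1 = (2·7 + 5·5 + 3·5; 5·7 + 0·5 + 6·5; 4·7 + 1·5 + 2·5) = (54, 65, 43)
w3 = Lw2 = (562, 528, 367)
Lw3 = (4865, 5012, 3510)
w3·Lw3 = 562·4865 + 528·5012 + 367·3510 = 6668636; w3·w3 = 562·562 + 528·528 + 367·367 = 729317
λ ≈ 6668636/729317 = 9.1437

λ ≈ 9.1437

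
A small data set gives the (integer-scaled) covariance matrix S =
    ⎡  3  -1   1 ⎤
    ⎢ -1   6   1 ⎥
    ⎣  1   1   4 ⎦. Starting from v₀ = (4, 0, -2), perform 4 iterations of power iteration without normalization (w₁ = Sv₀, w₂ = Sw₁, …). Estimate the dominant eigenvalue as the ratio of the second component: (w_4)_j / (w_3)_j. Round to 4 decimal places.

w1 = Sv₀ = (3·4 + (-1)·0 + 1·(-2); (-1)·4 + 6·0 + 1·(-2); 1·4 + 1·0 + 4·(-2)) = (10, -6, -4)
w2 = Sw1 = (3·10 + (-1)·(-6) + 1·(-4); (-1)·10 + 6·(-6) + 1·(-4); 1·10 + 1·(-6) + 4·(-4)) = (32, -50, -12)
w3 = Sw2 = (134, -344, -66)
w4 = Sw3 = (680, -2264, -474)
Ratio at component: -2264 / -344 = 6.5814

6.5814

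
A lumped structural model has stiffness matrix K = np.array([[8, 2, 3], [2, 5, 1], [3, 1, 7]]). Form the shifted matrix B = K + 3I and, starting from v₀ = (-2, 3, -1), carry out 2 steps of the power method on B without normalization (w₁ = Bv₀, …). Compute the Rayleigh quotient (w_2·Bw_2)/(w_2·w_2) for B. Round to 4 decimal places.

11.4129

B = K + 3I has rows (11, 2, 3); (2, 8, 1); (3, 1, 10)
w1 = Bv₀ = (11·(-2) + 2·3 + 3·(-1); 2·(-2) + 8·3 + 1·(-1); 3·(-2) + 1·3 + 10·(-1)) = (-19, 19, -13)
w2 = Bw1 = (11·(-19) + 2·19 + 3·(-13); 2·(-19) + 8·19 + 1·(-13); 3·(-19) + 1·19 + 10·(-13)) = (-210, 101, -168)
Bw2 = (-2612, 220, -2209)
w2·Bw2 = 941852; w2·w2 = 82525; μ ≈ 941852/82525 = 11.4129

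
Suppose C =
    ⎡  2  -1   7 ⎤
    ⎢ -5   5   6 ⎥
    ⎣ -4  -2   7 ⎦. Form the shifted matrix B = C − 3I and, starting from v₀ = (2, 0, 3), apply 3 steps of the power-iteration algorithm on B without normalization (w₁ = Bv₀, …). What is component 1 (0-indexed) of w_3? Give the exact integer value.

B = C − 3I has rows (-1, -1, 7); (-5, 2, 6); (-4, -2, 4)
w1 = Bv₀ = ((-1)·2 + (-1)·0 + 7·3; (-5)·2 + 2·0 + 6·3; (-4)·2 + (-2)·0 + 4·3) = (19, 8, 4)
w2 = Bw1 = ((-1)·19 + (-1)·8 + 7·4; (-5)·19 + 2·8 + 6·4; (-4)·19 + (-2)·8 + 4·4) = (1, -55, -76)
w3 = Bw2 = (-478, -571, -198)
Requested component of w3: -571

-571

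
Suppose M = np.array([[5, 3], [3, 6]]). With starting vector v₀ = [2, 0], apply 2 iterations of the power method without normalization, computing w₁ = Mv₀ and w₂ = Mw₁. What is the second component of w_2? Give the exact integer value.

w1 = Mv₀ = (10, 6)
w2 = Mw1 = (68, 66)
The requested component of w2 is 66.

66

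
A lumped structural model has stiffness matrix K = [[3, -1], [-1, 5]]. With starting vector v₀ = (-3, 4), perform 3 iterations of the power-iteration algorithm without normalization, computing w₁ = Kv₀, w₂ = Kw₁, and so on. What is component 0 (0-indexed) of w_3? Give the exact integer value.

-314

w1 = Kv₀ = (-13, 23)
w2 = Kw1 = (-62, 128)
w3 = Kw2 = (-314, 702)
The requested component of w3 is -314.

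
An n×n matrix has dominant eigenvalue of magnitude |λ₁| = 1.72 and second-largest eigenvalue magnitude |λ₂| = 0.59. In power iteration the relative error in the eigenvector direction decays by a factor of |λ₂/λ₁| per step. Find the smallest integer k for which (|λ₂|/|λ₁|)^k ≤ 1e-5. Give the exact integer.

11

|λ₂/λ₁| = 0.59/1.72 = 0.34302
Need k ≥ ln(1e-5) / ln(0.34302) = -11.5129 / -1.0700 ≈ 10.760
Smallest integer k satisfying the bound: 11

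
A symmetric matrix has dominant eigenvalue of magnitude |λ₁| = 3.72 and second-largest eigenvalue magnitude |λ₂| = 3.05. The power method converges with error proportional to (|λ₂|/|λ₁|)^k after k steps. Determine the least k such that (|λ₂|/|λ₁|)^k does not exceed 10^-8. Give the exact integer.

|λ₂/λ₁| = 3.05/3.72 = 0.81989
Need k ≥ ln(10^-8) / ln(0.81989) = -18.4207 / -0.1986 ≈ 92.761
Smallest integer k satisfying the bound: 93

93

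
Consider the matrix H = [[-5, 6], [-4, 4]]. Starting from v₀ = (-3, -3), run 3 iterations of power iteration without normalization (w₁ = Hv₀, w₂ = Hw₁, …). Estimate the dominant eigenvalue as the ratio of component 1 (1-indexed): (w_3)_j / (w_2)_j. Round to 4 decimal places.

λ ≈ -0.2000

w1 = Hv₀ = (-3, 0)
w2 = Hw1 = (15, 12)
w3 = Hw2 = (-3, -12)
Ratio at component: -3 / 15 = -0.2000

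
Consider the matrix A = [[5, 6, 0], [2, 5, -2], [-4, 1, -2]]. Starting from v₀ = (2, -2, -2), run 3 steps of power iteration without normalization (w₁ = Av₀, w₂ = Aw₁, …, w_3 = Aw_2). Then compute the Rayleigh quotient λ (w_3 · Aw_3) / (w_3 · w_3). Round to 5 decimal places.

λ ≈ 8.89421

w1 = Av₀ = (-2, -2, -6)
w2 = Aw1 = (-22, -2, 18)
w3 = Aw2 = (-122, -90, 50)
Aw3 = (-1150, -794, 298)
w3·Aw3 = (-122)·(-1150) + (-90)·(-794) + 50·298 = 226660; w3·w3 = (-122)·(-122) + (-90)·(-90) + 50·50 = 25484
λ ≈ 226660/25484 = 8.89421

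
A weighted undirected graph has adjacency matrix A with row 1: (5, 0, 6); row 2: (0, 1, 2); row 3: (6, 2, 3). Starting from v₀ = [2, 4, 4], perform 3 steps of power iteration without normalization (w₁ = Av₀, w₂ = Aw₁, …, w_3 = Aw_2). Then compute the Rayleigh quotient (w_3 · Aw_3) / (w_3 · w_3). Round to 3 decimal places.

10.267

w1 = Av₀ = (34, 12, 32)
w2 = Aw1 = (362, 76, 324)
w3 = Aw2 = (3754, 724, 3296)
Aw3 = (38546, 7316, 33860)
w3·Aw3 = 3754·38546 + 724·7316 + 3296·33860 = 261601028; w3·w3 = 3754·3754 + 724·724 + 3296·3296 = 25480308
λ ≈ 261601028/25480308 = 10.267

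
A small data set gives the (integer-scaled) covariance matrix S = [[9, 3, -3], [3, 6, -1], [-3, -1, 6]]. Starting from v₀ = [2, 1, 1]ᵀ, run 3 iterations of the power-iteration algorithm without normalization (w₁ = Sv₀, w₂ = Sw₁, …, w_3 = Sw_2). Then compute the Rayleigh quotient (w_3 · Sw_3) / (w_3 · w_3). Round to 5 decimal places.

w1 = Sv₀ = (18, 11, -1)
w2 = Sw1 = (198, 121, -71)
w3 = Sw2 = (2358, 1391, -1141)
Sw3 = (28818, 16561, -15311)
w3·Sw3 = 2358·28818 + 1391·16561 + (-1141)·(-15311) = 108459046; w3·w3 = 2358·2358 + 1391·1391 + (-1141)·(-1141) = 8796926
λ ≈ 108459046/8796926 = 12.32920

12.32920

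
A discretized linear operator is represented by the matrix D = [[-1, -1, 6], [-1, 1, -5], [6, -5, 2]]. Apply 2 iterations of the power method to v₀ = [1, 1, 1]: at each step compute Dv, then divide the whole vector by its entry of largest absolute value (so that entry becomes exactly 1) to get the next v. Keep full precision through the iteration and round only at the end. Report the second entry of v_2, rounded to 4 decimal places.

-0.4364

Dv0 = (4.00000, -5.00000, 3.00000); divide by -5.00000 → v1 = (-0.80000, 1.00000, -0.60000)
Dv1 = (-3.80000, 4.80000, -11.00000); divide by -11.00000 → v2 = (0.34545, -0.43636, 1.00000)
Requested entry of v2: -24/55 = -0.4364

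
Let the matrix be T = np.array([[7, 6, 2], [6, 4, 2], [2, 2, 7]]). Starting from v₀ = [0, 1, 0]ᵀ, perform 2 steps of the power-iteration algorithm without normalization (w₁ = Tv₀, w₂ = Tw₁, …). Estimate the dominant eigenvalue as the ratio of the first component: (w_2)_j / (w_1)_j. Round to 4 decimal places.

λ ≈ 11.6667

w1 = Tv₀ = (6, 4, 2)
w2 = Tw1 = (70, 56, 34)
Ratio at component: 70 / 6 = 11.6667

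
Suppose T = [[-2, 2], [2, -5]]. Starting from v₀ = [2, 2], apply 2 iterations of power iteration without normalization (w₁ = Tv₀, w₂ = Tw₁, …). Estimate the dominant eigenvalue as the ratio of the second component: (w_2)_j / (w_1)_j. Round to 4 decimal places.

w1 = Tv₀ = ((-2)·2 + 2·2; 2·2 + (-5)·2) = (0, -6)
w2 = Tw1 = ((-2)·0 + 2·(-6); 2·0 + (-5)·(-6)) = (-12, 30)
Ratio at component: 30 / -6 = -5.0000

-5.0000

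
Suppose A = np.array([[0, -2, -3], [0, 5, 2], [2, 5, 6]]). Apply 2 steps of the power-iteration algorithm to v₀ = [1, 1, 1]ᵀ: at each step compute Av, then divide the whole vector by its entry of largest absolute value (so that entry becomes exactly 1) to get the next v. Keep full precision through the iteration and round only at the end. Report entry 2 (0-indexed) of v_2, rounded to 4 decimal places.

Av0 = (-5.00000, 7.00000, 13.00000); divide by 13.00000 → v1 = (-0.38462, 0.53846, 1.00000)
Av1 = (-4.07692, 4.69231, 7.92308); divide by 7.92308 → v2 = (-0.51456, 0.59223, 1.00000)
Requested entry of v2: 103/103 = 1.0000

1.0000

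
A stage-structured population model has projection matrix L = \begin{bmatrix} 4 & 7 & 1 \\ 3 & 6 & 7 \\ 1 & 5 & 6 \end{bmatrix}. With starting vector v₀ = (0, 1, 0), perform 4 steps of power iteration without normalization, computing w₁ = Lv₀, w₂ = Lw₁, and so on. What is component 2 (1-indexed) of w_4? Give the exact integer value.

17068

w1 = Lv₀ = (4·0 + 7·1 + 1·0; 3·0 + 6·1 + 7·0; 1·0 + 5·1 + 6·0) = (7, 6, 5)
w2 = Lw1 = (4·7 + 7·6 + 1·5; 3·7 + 6·6 + 7·5; 1·7 + 5·6 + 6·5) = (75, 92, 67)
w3 = Lw2 = (1011, 1246, 937)
w4 = Lw3 = (13703, 17068, 12863)
The requested component of w4 is 17068.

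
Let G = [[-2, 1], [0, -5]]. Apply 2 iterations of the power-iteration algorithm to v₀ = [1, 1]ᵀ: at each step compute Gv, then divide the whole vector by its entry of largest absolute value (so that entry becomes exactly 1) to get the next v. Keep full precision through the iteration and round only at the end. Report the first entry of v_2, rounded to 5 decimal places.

Gv0 = (-1.000000, -5.000000); divide by -5.000000 → v1 = (0.200000, 1.000000)
Gv1 = (0.600000, -5.000000); divide by -5.000000 → v2 = (-0.120000, 1.000000)
Requested entry of v2: -3/25 = -0.12000

-0.12000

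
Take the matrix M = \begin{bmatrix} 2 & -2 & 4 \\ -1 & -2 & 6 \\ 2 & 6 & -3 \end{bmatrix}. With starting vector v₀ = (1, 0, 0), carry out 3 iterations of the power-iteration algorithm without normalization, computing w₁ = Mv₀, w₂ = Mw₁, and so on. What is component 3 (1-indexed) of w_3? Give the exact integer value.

124

w1 = Mv₀ = (2·1 + (-2)·0 + 4·0; (-1)·1 + (-2)·0 + 6·0; 2·1 + 6·0 + (-3)·0) = (2, -1, 2)
w2 = Mw1 = (2·2 + (-2)·(-1) + 4·2; (-1)·2 + (-2)·(-1) + 6·2; 2·2 + 6·(-1) + (-3)·2) = (14, 12, -8)
w3 = Mw2 = (-28, -86, 124)
The requested component of w3 is 124.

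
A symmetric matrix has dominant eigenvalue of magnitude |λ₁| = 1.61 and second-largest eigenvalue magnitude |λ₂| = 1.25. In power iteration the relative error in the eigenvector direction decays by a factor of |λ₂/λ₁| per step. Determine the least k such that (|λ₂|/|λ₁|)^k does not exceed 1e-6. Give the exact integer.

55

|λ₂/λ₁| = 1.25/1.61 = 0.77640
Need k ≥ ln(1e-6) / ln(0.77640) = -13.8155 / -0.2531 ≈ 54.587
Smallest integer k satisfying the bound: 55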